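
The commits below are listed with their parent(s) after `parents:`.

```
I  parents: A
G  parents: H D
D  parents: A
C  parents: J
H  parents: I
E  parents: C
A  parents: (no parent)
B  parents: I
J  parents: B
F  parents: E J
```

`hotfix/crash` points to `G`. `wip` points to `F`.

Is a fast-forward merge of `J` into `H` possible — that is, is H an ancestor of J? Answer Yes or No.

A fast-forward from H to J is possible iff H is an ancestor of J.
Ancestors of J: {A, B, I, J}.
H is not among them, so fast-forward is not possible.

No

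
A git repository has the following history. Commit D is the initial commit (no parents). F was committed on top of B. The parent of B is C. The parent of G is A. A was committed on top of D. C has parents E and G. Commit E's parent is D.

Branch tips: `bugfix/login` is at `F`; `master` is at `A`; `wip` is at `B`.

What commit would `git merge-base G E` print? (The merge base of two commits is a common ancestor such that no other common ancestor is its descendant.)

Ancestors of G: {A, D, G}.
Ancestors of E: {D, E}.
Common ancestors: {D}.
The only common ancestor is D, so it is the merge base.

D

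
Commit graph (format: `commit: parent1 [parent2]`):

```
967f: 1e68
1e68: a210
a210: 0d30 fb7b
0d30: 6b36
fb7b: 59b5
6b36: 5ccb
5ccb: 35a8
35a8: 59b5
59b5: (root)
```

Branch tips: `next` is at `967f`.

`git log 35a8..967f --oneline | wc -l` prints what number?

Reachable from 967f: {0d30, 1e68, 35a8, 59b5, 5ccb, 6b36, 967f, a210, fb7b}.
Reachable from 35a8: {35a8, 59b5}.
In 967f's history but not 35a8's: {0d30, 1e68, 5ccb, 6b36, 967f, a210, fb7b} — 7 commits.

7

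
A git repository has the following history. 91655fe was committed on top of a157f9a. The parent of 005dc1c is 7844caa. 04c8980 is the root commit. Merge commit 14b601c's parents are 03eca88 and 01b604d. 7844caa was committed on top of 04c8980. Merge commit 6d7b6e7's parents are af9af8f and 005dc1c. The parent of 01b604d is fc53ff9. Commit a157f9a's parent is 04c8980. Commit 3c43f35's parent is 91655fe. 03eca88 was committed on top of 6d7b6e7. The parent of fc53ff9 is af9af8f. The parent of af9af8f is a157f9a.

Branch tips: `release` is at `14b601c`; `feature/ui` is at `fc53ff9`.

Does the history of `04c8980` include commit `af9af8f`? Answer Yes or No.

Ancestors of 04c8980: {04c8980}.
af9af8f is not in that set, so it is not an ancestor of 04c8980.

No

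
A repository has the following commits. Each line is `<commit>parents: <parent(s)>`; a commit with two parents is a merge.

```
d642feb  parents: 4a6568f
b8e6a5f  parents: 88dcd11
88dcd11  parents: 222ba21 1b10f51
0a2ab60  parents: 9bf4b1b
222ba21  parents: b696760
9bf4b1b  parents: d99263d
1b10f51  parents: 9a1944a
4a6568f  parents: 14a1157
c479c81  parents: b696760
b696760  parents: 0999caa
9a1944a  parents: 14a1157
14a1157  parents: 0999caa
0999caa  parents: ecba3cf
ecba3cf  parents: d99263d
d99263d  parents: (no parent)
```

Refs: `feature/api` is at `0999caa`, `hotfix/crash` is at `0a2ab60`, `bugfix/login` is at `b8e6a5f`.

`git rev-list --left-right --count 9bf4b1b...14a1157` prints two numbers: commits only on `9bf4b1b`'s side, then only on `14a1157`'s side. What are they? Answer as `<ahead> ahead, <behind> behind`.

Reachable from 9bf4b1b: {9bf4b1b, d99263d}.
Reachable from 14a1157: {0999caa, 14a1157, d99263d, ecba3cf}.
Only in 9bf4b1b's history (ahead): {9bf4b1b} — 1.
Only in 14a1157's history (behind): {0999caa, 14a1157, ecba3cf} — 3.

1 ahead, 3 behind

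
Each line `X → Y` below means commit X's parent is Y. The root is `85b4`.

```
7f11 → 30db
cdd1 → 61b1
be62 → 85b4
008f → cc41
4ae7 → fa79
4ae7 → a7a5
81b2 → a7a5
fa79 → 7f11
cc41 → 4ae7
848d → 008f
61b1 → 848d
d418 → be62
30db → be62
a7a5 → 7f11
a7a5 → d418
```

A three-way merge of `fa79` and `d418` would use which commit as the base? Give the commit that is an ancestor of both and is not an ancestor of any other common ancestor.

Ancestors of fa79: {30db, 7f11, 85b4, be62, fa79}.
Ancestors of d418: {85b4, be62, d418}.
Common ancestors: {85b4, be62}.
Among these, be62 is not an ancestor of any other common ancestor — it is the merge base.

be62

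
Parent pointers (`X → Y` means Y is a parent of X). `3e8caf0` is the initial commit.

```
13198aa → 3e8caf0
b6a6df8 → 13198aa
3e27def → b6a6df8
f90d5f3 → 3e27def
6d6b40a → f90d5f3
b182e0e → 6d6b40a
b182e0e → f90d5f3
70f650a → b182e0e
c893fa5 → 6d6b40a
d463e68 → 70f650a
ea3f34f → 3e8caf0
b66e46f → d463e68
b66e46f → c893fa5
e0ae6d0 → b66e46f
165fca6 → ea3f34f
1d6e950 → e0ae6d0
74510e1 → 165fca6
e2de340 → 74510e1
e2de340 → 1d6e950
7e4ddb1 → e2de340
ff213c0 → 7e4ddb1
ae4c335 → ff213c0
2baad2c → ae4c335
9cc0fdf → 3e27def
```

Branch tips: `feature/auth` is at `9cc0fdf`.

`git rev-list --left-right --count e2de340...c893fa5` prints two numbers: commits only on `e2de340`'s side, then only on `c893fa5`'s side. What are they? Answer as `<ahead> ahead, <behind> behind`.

10 ahead, 0 behind

Reachable from e2de340: {13198aa, 165fca6, 1d6e950, 3e27def, 3e8caf0, 6d6b40a, 70f650a, 74510e1, b182e0e, b66e46f, b6a6df8, c893fa5, d463e68, e0ae6d0, e2de340, ea3f34f, f90d5f3}.
Reachable from c893fa5: {13198aa, 3e27def, 3e8caf0, 6d6b40a, b6a6df8, c893fa5, f90d5f3}.
Only in e2de340's history (ahead): {165fca6, 1d6e950, 70f650a, 74510e1, b182e0e, b66e46f, d463e68, e0ae6d0, e2de340, ea3f34f} — 10.
Only in c893fa5's history (behind): {} — 0.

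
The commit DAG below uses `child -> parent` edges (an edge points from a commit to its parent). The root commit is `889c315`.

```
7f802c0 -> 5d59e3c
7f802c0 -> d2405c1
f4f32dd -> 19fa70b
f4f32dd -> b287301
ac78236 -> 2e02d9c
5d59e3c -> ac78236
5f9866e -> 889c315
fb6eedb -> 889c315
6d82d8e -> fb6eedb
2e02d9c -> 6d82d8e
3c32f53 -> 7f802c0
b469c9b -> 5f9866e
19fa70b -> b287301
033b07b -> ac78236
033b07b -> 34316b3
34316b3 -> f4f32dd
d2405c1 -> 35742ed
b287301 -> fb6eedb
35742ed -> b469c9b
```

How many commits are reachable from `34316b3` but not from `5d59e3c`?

Reachable from 34316b3: {19fa70b, 34316b3, 889c315, b287301, f4f32dd, fb6eedb}.
Reachable from 5d59e3c: {2e02d9c, 5d59e3c, 6d82d8e, 889c315, ac78236, fb6eedb}.
In 34316b3's history but not 5d59e3c's: {19fa70b, 34316b3, b287301, f4f32dd} — 4 commits.

4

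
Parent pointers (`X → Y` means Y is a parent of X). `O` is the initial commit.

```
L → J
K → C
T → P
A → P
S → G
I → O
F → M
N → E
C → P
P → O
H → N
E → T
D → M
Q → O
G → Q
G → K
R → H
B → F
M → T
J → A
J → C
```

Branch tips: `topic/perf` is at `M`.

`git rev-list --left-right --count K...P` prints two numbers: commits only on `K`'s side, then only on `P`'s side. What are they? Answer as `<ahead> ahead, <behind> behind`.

Reachable from K: {C, K, O, P}.
Reachable from P: {O, P}.
Only in K's history (ahead): {C, K} — 2.
Only in P's history (behind): {} — 0.

2 ahead, 0 behind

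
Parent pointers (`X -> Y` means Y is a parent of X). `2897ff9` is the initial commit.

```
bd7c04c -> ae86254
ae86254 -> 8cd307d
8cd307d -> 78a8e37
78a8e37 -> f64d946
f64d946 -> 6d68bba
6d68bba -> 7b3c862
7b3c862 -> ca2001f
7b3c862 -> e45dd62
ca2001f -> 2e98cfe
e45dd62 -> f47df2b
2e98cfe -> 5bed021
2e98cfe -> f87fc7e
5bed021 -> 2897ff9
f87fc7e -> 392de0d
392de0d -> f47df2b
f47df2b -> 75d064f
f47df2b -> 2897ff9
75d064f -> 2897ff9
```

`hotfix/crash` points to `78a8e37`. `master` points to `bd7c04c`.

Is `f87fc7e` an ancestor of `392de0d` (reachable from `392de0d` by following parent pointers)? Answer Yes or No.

No

Ancestors of 392de0d: {2897ff9, 392de0d, 75d064f, f47df2b}.
f87fc7e is not in that set, so it is not an ancestor of 392de0d.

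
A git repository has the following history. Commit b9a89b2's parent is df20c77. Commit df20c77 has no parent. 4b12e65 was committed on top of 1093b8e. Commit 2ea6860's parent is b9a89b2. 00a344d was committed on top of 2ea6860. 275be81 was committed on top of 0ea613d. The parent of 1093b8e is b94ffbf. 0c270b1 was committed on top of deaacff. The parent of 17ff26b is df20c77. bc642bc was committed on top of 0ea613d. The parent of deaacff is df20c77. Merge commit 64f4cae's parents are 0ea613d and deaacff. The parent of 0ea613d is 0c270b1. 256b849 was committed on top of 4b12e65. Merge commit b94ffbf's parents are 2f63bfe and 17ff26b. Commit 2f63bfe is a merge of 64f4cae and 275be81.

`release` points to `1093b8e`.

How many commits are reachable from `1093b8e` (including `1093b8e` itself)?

Walking parent pointers from 1093b8e: reachable set = {0c270b1, 0ea613d, 1093b8e, 17ff26b, 275be81, 2f63bfe, 64f4cae, b94ffbf, deaacff, df20c77}.
That is 10 commits.

10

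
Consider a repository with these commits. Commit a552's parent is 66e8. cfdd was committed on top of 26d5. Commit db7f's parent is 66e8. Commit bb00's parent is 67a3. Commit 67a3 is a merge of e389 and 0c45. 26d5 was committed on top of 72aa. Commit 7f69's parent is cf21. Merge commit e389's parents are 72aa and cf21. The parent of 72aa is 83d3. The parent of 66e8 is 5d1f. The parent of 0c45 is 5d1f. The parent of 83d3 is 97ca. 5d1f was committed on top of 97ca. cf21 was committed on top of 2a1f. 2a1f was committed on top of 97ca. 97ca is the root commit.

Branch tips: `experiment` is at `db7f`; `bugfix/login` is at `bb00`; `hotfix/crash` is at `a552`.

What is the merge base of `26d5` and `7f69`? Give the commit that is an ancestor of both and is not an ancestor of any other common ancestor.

Ancestors of 26d5: {26d5, 72aa, 83d3, 97ca}.
Ancestors of 7f69: {2a1f, 7f69, 97ca, cf21}.
Common ancestors: {97ca}.
The only common ancestor is 97ca, so it is the merge base.

97ca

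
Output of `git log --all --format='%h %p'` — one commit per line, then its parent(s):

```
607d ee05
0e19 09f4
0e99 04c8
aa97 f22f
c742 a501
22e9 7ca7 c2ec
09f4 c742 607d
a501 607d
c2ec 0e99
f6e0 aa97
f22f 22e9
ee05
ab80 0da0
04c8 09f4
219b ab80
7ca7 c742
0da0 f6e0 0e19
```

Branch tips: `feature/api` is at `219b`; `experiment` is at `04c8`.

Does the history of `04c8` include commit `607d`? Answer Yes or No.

Yes

Ancestors of 04c8 (commits reachable by following parents): {04c8, 09f4, 607d, a501, c742, ee05}.
607d is in that set, so it is an ancestor of 04c8.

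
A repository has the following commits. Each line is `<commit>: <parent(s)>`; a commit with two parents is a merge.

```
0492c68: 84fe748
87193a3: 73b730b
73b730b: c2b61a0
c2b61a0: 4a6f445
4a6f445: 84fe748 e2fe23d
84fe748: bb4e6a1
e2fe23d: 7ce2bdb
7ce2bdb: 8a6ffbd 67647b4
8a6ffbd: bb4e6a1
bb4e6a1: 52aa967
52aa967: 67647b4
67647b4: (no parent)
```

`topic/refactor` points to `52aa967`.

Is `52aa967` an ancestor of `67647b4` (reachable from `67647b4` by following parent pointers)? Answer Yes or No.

No

Ancestors of 67647b4: {67647b4}.
52aa967 is not in that set, so it is not an ancestor of 67647b4.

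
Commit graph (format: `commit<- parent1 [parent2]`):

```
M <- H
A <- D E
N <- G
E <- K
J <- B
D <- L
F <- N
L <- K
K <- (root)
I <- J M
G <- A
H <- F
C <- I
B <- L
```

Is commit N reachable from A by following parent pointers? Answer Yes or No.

Ancestors of A: {A, D, E, K, L}.
N is not in that set, so it is not an ancestor of A.

No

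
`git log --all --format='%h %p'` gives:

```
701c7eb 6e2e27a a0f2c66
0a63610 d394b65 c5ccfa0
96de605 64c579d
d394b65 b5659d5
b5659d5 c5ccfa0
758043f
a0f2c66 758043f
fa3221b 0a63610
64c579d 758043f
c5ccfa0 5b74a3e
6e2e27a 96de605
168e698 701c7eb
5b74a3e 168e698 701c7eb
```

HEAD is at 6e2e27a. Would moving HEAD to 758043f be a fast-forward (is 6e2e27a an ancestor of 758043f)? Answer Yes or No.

A fast-forward from 6e2e27a to 758043f is possible iff 6e2e27a is an ancestor of 758043f.
Ancestors of 758043f: {758043f}.
6e2e27a is not among them, so fast-forward is not possible.

No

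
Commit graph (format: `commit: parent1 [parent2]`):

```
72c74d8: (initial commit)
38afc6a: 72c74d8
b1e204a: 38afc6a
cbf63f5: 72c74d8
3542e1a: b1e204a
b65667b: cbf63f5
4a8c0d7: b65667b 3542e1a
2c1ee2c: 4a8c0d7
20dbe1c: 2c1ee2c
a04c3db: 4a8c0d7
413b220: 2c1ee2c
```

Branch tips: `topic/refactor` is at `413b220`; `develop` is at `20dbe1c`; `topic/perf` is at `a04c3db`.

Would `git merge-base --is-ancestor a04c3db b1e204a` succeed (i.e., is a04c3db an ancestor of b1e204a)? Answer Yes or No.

Ancestors of b1e204a: {38afc6a, 72c74d8, b1e204a}.
a04c3db is not in that set, so it is not an ancestor of b1e204a.

No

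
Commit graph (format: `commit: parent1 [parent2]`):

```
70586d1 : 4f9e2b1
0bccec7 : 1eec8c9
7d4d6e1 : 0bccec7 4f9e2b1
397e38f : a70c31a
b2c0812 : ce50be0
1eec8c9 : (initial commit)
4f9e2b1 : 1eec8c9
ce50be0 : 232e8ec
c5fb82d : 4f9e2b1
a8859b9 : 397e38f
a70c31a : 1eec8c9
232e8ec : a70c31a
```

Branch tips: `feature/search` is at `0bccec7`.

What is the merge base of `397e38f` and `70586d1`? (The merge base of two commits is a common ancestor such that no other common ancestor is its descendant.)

1eec8c9

Ancestors of 397e38f: {1eec8c9, 397e38f, a70c31a}.
Ancestors of 70586d1: {1eec8c9, 4f9e2b1, 70586d1}.
Common ancestors: {1eec8c9}.
The only common ancestor is 1eec8c9, so it is the merge base.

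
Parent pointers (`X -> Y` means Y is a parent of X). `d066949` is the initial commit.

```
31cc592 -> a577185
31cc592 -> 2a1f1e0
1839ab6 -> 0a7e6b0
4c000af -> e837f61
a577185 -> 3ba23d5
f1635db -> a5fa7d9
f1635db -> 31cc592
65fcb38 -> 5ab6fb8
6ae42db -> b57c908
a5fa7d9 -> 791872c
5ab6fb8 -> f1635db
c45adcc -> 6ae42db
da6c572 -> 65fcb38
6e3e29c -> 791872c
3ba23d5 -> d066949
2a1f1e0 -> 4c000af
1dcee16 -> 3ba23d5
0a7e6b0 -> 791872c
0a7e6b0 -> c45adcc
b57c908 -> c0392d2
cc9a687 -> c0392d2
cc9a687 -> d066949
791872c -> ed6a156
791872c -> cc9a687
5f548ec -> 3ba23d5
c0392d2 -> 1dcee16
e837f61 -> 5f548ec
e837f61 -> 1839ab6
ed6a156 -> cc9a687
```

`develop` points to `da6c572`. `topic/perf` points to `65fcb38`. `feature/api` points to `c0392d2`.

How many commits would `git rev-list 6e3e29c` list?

8

Walking parent pointers from 6e3e29c: reachable set = {1dcee16, 3ba23d5, 6e3e29c, 791872c, c0392d2, cc9a687, d066949, ed6a156}.
That is 8 commits.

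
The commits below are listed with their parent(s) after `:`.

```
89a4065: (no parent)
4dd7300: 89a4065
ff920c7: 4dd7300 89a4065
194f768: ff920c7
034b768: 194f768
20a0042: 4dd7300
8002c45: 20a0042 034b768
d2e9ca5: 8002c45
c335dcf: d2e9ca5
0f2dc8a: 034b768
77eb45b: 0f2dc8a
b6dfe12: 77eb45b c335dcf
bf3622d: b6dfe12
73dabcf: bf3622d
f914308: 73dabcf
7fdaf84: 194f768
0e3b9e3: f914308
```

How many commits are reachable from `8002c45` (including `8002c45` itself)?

Walking parent pointers from 8002c45: reachable set = {034b768, 194f768, 20a0042, 4dd7300, 8002c45, 89a4065, ff920c7}.
That is 7 commits.

7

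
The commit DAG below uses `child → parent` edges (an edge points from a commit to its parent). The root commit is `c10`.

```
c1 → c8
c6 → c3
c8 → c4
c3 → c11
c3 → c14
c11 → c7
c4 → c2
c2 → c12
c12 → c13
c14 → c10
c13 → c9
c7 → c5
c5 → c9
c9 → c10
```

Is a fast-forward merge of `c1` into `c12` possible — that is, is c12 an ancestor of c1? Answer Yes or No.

Yes

A fast-forward from c12 to c1 is possible iff c12 is an ancestor of c1.
Ancestors of c1: {c1, c10, c12, c13, c2, c4, c8, c9}.
c12 is among them, so fast-forward is possible.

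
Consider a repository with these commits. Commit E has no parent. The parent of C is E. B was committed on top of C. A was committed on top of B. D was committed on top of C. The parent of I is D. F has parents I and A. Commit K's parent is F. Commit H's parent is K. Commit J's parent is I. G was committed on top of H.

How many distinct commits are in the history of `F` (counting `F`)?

Walking parent pointers from F: reachable set = {A, B, C, D, E, F, I}.
That is 7 commits.

7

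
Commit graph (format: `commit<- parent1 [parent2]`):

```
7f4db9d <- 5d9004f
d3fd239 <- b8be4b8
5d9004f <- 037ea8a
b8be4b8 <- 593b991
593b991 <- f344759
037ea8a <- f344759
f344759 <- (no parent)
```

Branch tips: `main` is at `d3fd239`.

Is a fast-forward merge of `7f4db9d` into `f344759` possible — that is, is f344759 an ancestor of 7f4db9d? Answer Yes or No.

A fast-forward from f344759 to 7f4db9d is possible iff f344759 is an ancestor of 7f4db9d.
Ancestors of 7f4db9d: {037ea8a, 5d9004f, 7f4db9d, f344759}.
f344759 is among them, so fast-forward is possible.

Yes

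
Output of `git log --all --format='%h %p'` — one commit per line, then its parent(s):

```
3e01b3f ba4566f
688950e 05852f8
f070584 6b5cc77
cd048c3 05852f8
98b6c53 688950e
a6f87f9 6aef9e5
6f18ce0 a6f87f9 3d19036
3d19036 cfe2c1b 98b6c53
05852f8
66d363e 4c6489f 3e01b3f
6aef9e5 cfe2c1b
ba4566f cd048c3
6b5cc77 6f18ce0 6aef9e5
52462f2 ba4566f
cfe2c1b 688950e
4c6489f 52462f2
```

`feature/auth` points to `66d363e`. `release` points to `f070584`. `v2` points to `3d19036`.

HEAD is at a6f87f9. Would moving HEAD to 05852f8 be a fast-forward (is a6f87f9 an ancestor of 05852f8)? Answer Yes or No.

No

A fast-forward from a6f87f9 to 05852f8 is possible iff a6f87f9 is an ancestor of 05852f8.
Ancestors of 05852f8: {05852f8}.
a6f87f9 is not among them, so fast-forward is not possible.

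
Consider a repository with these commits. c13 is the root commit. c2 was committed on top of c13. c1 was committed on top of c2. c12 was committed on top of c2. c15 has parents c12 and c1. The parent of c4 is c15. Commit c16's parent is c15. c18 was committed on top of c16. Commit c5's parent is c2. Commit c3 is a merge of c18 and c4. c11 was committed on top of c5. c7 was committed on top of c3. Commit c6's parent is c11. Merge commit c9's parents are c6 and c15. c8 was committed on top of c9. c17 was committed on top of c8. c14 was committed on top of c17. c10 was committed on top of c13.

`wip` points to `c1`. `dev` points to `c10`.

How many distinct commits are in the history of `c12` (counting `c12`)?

Walking parent pointers from c12: reachable set = {c12, c13, c2}.
That is 3 commits.

3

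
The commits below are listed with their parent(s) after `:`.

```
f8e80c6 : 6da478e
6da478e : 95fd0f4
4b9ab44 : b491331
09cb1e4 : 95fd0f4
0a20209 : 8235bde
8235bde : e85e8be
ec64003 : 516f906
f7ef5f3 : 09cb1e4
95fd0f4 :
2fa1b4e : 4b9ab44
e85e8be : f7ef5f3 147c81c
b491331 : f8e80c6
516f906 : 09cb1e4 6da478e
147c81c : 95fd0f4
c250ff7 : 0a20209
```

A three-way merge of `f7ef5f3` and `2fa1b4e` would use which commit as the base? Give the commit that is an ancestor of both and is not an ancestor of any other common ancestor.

Ancestors of f7ef5f3: {09cb1e4, 95fd0f4, f7ef5f3}.
Ancestors of 2fa1b4e: {2fa1b4e, 4b9ab44, 6da478e, 95fd0f4, b491331, f8e80c6}.
Common ancestors: {95fd0f4}.
The only common ancestor is 95fd0f4, so it is the merge base.

95fd0f4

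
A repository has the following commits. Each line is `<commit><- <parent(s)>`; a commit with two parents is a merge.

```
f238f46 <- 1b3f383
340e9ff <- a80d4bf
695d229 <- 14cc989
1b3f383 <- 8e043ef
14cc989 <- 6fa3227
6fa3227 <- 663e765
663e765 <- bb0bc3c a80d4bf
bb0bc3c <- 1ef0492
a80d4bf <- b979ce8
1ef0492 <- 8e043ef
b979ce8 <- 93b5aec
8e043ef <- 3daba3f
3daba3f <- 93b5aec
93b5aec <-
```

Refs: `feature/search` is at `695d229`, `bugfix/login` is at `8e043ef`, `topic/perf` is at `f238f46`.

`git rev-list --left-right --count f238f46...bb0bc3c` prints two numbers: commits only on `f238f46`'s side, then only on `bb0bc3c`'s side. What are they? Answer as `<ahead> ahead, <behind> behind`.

Reachable from f238f46: {1b3f383, 3daba3f, 8e043ef, 93b5aec, f238f46}.
Reachable from bb0bc3c: {1ef0492, 3daba3f, 8e043ef, 93b5aec, bb0bc3c}.
Only in f238f46's history (ahead): {1b3f383, f238f46} — 2.
Only in bb0bc3c's history (behind): {1ef0492, bb0bc3c} — 2.

2 ahead, 2 behind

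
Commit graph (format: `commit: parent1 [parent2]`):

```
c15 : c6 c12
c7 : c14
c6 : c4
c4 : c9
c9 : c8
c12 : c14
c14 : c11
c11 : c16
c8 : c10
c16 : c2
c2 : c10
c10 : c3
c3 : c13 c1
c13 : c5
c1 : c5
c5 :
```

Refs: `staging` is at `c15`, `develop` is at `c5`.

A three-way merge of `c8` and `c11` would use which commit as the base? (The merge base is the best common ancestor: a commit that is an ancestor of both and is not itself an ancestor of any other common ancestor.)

c10

Ancestors of c8: {c1, c10, c13, c3, c5, c8}.
Ancestors of c11: {c1, c10, c11, c13, c16, c2, c3, c5}.
Common ancestors: {c1, c10, c13, c3, c5}.
Among these, c10 is not an ancestor of any other common ancestor — it is the merge base.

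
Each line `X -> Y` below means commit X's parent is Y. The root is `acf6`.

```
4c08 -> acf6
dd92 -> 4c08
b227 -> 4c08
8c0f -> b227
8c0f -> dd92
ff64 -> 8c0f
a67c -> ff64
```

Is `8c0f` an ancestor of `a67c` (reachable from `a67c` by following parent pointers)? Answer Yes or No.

Yes

Ancestors of a67c (commits reachable by following parents): {4c08, 8c0f, a67c, acf6, b227, dd92, ff64}.
8c0f is in that set, so it is an ancestor of a67c.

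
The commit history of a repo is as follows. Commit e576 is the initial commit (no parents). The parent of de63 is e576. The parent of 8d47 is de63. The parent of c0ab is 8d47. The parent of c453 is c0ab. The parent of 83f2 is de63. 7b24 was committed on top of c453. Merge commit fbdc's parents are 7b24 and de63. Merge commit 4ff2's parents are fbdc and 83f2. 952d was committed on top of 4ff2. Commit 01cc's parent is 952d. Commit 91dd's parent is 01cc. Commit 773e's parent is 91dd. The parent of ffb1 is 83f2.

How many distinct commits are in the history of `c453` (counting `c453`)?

Walking parent pointers from c453: reachable set = {8d47, c0ab, c453, de63, e576}.
That is 5 commits.

5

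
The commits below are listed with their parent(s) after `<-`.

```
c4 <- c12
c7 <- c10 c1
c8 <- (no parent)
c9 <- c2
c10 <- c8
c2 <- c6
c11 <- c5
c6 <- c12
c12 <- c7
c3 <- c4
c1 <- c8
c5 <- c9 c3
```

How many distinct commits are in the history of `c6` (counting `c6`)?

6

Walking parent pointers from c6: reachable set = {c1, c10, c12, c6, c7, c8}.
That is 6 commits.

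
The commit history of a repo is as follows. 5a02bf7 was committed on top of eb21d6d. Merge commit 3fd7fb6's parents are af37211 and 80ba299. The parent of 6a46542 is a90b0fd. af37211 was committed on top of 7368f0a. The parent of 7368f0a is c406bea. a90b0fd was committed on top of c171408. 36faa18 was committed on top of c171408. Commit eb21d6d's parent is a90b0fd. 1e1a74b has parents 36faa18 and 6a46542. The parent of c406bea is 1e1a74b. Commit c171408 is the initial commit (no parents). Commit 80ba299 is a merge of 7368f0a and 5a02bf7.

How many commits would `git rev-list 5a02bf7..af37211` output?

6

Reachable from af37211: {1e1a74b, 36faa18, 6a46542, 7368f0a, a90b0fd, af37211, c171408, c406bea}.
Reachable from 5a02bf7: {5a02bf7, a90b0fd, c171408, eb21d6d}.
In af37211's history but not 5a02bf7's: {1e1a74b, 36faa18, 6a46542, 7368f0a, af37211, c406bea} — 6 commits.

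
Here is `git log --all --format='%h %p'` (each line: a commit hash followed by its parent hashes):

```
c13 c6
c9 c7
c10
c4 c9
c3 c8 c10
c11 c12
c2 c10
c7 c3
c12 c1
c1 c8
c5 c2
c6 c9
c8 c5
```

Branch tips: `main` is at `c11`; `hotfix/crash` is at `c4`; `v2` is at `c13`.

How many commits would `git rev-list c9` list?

7

Walking parent pointers from c9: reachable set = {c10, c2, c3, c5, c7, c8, c9}.
That is 7 commits.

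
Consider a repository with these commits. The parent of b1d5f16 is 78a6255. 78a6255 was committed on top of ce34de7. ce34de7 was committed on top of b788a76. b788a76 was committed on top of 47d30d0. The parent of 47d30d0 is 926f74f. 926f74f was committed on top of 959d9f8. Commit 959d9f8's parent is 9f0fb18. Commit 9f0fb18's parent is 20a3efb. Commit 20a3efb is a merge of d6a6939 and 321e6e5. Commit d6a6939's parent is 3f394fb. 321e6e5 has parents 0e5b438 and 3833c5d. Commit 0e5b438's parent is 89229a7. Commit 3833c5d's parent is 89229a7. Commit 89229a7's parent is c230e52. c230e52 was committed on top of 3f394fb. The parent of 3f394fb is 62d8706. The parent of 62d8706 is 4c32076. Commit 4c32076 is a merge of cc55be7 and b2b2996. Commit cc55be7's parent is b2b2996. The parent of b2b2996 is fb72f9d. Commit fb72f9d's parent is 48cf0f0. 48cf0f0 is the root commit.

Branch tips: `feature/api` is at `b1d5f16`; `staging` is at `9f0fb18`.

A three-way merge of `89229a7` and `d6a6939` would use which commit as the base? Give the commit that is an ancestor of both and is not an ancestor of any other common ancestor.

3f394fb

Ancestors of 89229a7: {3f394fb, 48cf0f0, 4c32076, 62d8706, 89229a7, b2b2996, c230e52, cc55be7, fb72f9d}.
Ancestors of d6a6939: {3f394fb, 48cf0f0, 4c32076, 62d8706, b2b2996, cc55be7, d6a6939, fb72f9d}.
Common ancestors: {3f394fb, 48cf0f0, 4c32076, 62d8706, b2b2996, cc55be7, fb72f9d}.
Among these, 3f394fb is not an ancestor of any other common ancestor — it is the merge base.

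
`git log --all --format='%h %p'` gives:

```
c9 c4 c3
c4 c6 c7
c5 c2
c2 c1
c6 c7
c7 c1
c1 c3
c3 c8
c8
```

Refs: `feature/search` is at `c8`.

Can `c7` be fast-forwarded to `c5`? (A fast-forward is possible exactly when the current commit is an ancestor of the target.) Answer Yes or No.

A fast-forward from c7 to c5 is possible iff c7 is an ancestor of c5.
Ancestors of c5: {c1, c2, c3, c5, c8}.
c7 is not among them, so fast-forward is not possible.

No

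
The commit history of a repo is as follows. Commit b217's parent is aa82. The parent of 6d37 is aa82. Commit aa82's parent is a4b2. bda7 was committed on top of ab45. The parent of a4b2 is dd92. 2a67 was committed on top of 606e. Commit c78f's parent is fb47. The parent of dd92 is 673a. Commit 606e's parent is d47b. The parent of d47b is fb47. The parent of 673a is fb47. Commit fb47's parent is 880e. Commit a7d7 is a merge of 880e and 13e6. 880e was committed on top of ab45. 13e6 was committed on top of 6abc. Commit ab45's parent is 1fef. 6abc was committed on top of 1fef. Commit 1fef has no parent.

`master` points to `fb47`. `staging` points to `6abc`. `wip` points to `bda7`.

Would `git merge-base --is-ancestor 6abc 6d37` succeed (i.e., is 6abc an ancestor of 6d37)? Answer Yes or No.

No

Ancestors of 6d37: {1fef, 673a, 6d37, 880e, a4b2, aa82, ab45, dd92, fb47}.
6abc is not in that set, so it is not an ancestor of 6d37.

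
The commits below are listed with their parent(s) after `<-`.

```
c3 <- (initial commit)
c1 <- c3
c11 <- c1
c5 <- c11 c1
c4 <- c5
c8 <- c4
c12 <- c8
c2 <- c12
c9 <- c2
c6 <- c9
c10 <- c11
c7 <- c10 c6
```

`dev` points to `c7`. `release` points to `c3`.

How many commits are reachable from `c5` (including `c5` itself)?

4

Walking parent pointers from c5: reachable set = {c1, c11, c3, c5}.
That is 4 commits.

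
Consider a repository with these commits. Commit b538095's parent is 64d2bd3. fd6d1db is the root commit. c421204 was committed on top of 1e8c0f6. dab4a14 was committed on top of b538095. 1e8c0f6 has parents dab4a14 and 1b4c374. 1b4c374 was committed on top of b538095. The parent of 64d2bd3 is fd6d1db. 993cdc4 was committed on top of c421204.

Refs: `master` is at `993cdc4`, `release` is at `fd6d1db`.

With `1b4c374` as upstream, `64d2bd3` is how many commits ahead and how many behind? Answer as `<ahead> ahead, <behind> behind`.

0 ahead, 2 behind

Reachable from 64d2bd3: {64d2bd3, fd6d1db}.
Reachable from 1b4c374: {1b4c374, 64d2bd3, b538095, fd6d1db}.
Only in 64d2bd3's history (ahead): {} — 0.
Only in 1b4c374's history (behind): {1b4c374, b538095} — 2.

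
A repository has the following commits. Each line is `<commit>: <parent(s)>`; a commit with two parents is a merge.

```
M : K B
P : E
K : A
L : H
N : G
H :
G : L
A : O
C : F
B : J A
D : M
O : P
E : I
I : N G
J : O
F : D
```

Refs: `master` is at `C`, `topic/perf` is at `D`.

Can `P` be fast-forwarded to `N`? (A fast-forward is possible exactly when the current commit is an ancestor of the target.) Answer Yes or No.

No

A fast-forward from P to N is possible iff P is an ancestor of N.
Ancestors of N: {G, H, L, N}.
P is not among them, so fast-forward is not possible.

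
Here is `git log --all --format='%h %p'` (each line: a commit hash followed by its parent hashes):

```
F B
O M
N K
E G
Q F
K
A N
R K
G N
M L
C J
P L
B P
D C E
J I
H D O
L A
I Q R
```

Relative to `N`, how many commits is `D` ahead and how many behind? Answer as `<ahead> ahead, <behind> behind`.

Reachable from D: {A, B, C, D, E, F, G, I, J, K, L, N, P, Q, R}.
Reachable from N: {K, N}.
Only in D's history (ahead): {A, B, C, D, E, F, G, I, J, L, P, Q, R} — 13.
Only in N's history (behind): {} — 0.

13 ahead, 0 behind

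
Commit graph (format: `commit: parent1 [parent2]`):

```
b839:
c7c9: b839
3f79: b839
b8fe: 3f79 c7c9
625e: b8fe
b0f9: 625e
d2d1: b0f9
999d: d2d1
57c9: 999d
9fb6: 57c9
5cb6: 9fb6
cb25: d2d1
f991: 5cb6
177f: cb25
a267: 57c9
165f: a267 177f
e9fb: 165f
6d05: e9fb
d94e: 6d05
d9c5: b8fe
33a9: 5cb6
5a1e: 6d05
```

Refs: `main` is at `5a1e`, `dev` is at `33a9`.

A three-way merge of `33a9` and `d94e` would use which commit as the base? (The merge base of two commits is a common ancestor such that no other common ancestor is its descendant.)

57c9

Ancestors of 33a9: {33a9, 3f79, 57c9, 5cb6, 625e, 999d, 9fb6, b0f9, b839, b8fe, c7c9, d2d1}.
Ancestors of d94e: {165f, 177f, 3f79, 57c9, 625e, 6d05, 999d, a267, b0f9, b839, b8fe, c7c9, cb25, d2d1, d94e, e9fb}.
Common ancestors: {3f79, 57c9, 625e, 999d, b0f9, b839, b8fe, c7c9, d2d1}.
Among these, 57c9 is not an ancestor of any other common ancestor — it is the merge base.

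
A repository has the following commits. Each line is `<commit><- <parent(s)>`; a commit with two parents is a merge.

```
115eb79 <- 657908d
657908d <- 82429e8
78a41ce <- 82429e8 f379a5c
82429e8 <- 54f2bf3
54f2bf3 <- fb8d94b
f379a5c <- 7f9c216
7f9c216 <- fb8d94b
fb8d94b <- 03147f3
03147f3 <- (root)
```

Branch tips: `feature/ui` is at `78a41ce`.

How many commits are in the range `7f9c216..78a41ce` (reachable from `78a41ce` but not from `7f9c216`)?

4

Reachable from 78a41ce: {03147f3, 54f2bf3, 78a41ce, 7f9c216, 82429e8, f379a5c, fb8d94b}.
Reachable from 7f9c216: {03147f3, 7f9c216, fb8d94b}.
In 78a41ce's history but not 7f9c216's: {54f2bf3, 78a41ce, 82429e8, f379a5c} — 4 commits.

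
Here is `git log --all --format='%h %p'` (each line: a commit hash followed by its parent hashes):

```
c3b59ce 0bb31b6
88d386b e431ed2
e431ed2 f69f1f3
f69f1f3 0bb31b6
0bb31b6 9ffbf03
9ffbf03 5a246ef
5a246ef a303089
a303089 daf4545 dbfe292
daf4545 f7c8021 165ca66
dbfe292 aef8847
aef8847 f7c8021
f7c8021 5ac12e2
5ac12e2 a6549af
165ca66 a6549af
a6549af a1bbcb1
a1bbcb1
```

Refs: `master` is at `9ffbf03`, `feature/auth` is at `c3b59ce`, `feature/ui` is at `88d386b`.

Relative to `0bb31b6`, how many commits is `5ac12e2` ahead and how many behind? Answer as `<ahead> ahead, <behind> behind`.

0 ahead, 9 behind

Reachable from 5ac12e2: {5ac12e2, a1bbcb1, a6549af}.
Reachable from 0bb31b6: {0bb31b6, 165ca66, 5a246ef, 5ac12e2, 9ffbf03, a1bbcb1, a303089, a6549af, aef8847, daf4545, dbfe292, f7c8021}.
Only in 5ac12e2's history (ahead): {} — 0.
Only in 0bb31b6's history (behind): {0bb31b6, 165ca66, 5a246ef, 9ffbf03, a303089, aef8847, daf4545, dbfe292, f7c8021} — 9.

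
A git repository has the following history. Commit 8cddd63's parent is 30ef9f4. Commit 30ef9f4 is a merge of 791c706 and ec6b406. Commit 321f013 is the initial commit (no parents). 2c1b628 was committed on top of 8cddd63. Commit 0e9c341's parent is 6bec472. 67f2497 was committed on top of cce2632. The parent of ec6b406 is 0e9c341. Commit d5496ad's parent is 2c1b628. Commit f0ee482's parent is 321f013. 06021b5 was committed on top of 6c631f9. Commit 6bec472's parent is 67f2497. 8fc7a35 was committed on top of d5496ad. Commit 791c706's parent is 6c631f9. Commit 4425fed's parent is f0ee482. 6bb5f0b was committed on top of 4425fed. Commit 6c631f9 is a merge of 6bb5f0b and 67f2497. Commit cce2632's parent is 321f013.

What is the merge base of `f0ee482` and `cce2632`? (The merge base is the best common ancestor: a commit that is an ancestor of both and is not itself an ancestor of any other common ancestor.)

Ancestors of f0ee482: {321f013, f0ee482}.
Ancestors of cce2632: {321f013, cce2632}.
Common ancestors: {321f013}.
The only common ancestor is 321f013, so it is the merge base.

321f013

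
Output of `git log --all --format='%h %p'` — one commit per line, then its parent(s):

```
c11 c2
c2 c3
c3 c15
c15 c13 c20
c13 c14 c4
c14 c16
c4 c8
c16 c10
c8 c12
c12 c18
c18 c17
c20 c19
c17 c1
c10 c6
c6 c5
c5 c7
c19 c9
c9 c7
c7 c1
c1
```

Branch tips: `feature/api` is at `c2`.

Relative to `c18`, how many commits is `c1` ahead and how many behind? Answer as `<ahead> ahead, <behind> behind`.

0 ahead, 2 behind

Reachable from c1: {c1}.
Reachable from c18: {c1, c17, c18}.
Only in c1's history (ahead): {} — 0.
Only in c18's history (behind): {c17, c18} — 2.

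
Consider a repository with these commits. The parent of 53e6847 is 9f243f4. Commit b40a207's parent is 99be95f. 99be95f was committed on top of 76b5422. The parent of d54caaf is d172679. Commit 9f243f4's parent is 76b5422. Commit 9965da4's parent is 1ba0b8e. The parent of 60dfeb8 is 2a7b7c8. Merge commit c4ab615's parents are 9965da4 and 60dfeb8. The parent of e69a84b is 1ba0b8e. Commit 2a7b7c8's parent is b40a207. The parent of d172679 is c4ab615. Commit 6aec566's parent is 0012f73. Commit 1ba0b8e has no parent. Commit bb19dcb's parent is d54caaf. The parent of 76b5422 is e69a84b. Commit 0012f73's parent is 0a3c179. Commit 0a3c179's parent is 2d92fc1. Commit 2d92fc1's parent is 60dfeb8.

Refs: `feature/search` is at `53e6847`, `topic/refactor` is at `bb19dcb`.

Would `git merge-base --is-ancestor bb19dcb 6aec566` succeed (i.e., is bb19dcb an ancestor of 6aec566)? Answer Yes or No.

No

Ancestors of 6aec566: {0012f73, 0a3c179, 1ba0b8e, 2a7b7c8, 2d92fc1, 60dfeb8, 6aec566, 76b5422, 99be95f, b40a207, e69a84b}.
bb19dcb is not in that set, so it is not an ancestor of 6aec566.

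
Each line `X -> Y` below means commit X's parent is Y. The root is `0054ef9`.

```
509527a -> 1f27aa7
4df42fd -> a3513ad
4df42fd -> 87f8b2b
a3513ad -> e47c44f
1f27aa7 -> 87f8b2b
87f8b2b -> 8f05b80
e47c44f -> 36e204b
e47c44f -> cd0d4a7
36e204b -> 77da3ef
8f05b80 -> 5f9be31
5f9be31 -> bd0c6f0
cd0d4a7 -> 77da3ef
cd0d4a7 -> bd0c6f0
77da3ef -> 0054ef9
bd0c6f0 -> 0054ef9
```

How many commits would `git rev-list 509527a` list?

7

Walking parent pointers from 509527a: reachable set = {0054ef9, 1f27aa7, 509527a, 5f9be31, 87f8b2b, 8f05b80, bd0c6f0}.
That is 7 commits.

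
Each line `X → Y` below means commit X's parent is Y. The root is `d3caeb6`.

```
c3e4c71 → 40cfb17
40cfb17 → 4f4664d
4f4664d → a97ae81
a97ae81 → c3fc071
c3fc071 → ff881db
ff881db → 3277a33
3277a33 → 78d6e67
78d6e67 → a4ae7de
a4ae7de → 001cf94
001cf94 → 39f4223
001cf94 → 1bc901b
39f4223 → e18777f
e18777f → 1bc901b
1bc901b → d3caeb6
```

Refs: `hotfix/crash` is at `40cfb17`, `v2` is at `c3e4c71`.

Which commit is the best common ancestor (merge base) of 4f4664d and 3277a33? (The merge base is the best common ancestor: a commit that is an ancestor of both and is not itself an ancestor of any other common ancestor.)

Ancestors of 4f4664d: {001cf94, 1bc901b, 3277a33, 39f4223, 4f4664d, 78d6e67, a4ae7de, a97ae81, c3fc071, d3caeb6, e18777f, ff881db}.
Ancestors of 3277a33: {001cf94, 1bc901b, 3277a33, 39f4223, 78d6e67, a4ae7de, d3caeb6, e18777f}.
Common ancestors: {001cf94, 1bc901b, 3277a33, 39f4223, 78d6e67, a4ae7de, d3caeb6, e18777f}.
Among these, 3277a33 is not an ancestor of any other common ancestor — it is the merge base.

3277a33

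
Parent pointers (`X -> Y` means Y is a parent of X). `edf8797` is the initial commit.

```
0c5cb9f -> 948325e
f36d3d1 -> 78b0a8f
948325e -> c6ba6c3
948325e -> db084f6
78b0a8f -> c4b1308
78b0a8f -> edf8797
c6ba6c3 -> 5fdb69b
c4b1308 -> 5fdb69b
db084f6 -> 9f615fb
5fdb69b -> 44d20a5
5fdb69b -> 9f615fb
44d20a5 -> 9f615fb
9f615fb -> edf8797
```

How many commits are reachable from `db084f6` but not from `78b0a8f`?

1

Reachable from db084f6: {9f615fb, db084f6, edf8797}.
Reachable from 78b0a8f: {44d20a5, 5fdb69b, 78b0a8f, 9f615fb, c4b1308, edf8797}.
In db084f6's history but not 78b0a8f's: {db084f6} — 1 commit.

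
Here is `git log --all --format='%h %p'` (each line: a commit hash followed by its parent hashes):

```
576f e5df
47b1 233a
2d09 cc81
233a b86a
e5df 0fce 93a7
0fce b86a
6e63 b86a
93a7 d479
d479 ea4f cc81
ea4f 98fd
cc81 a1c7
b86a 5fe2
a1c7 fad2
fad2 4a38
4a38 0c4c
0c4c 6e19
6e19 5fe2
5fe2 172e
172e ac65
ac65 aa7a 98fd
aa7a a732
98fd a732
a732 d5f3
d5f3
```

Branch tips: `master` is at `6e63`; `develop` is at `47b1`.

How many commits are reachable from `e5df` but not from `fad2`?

Reachable from e5df: {0c4c, 0fce, 172e, 4a38, 5fe2, 6e19, 93a7, 98fd, a1c7, a732, aa7a, ac65, b86a, cc81, d479, d5f3, e5df, ea4f, fad2}.
Reachable from fad2: {0c4c, 172e, 4a38, 5fe2, 6e19, 98fd, a732, aa7a, ac65, d5f3, fad2}.
In e5df's history but not fad2's: {0fce, 93a7, a1c7, b86a, cc81, d479, e5df, ea4f} — 8 commits.

8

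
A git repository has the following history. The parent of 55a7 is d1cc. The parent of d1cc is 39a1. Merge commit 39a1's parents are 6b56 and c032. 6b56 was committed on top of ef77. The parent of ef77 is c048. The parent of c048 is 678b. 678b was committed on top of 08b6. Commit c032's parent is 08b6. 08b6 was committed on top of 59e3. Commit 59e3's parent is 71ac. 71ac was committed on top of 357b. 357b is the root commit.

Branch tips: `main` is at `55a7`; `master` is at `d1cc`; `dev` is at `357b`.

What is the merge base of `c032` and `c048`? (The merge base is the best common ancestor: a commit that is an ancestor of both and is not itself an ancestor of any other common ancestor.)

08b6

Ancestors of c032: {08b6, 357b, 59e3, 71ac, c032}.
Ancestors of c048: {08b6, 357b, 59e3, 678b, 71ac, c048}.
Common ancestors: {08b6, 357b, 59e3, 71ac}.
Among these, 08b6 is not an ancestor of any other common ancestor — it is the merge base.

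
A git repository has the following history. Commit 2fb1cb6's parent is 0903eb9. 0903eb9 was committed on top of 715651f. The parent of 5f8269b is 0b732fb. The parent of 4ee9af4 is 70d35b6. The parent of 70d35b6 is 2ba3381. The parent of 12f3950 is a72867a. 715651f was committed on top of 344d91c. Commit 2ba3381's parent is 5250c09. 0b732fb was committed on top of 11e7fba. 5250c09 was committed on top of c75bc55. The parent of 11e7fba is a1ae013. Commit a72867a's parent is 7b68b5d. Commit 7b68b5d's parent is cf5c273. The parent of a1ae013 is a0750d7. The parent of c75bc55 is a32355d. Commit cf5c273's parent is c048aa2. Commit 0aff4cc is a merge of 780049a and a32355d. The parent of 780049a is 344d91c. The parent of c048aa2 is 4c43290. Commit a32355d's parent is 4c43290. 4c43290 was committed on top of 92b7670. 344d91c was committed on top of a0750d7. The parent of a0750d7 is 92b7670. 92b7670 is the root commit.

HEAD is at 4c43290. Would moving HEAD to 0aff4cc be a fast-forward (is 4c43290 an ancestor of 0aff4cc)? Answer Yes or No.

Yes

A fast-forward from 4c43290 to 0aff4cc is possible iff 4c43290 is an ancestor of 0aff4cc.
Ancestors of 0aff4cc: {0aff4cc, 344d91c, 4c43290, 780049a, 92b7670, a0750d7, a32355d}.
4c43290 is among them, so fast-forward is possible.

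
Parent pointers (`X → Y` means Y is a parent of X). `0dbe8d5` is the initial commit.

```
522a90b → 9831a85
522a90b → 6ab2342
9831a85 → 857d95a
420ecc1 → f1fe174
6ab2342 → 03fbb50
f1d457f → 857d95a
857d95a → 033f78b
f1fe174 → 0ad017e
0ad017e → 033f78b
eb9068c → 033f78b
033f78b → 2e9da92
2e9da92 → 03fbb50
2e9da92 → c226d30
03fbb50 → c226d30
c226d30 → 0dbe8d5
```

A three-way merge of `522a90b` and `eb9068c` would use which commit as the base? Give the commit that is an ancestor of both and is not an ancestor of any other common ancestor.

Ancestors of 522a90b: {033f78b, 03fbb50, 0dbe8d5, 2e9da92, 522a90b, 6ab2342, 857d95a, 9831a85, c226d30}.
Ancestors of eb9068c: {033f78b, 03fbb50, 0dbe8d5, 2e9da92, c226d30, eb9068c}.
Common ancestors: {033f78b, 03fbb50, 0dbe8d5, 2e9da92, c226d30}.
Among these, 033f78b is not an ancestor of any other common ancestor — it is the merge base.

033f78b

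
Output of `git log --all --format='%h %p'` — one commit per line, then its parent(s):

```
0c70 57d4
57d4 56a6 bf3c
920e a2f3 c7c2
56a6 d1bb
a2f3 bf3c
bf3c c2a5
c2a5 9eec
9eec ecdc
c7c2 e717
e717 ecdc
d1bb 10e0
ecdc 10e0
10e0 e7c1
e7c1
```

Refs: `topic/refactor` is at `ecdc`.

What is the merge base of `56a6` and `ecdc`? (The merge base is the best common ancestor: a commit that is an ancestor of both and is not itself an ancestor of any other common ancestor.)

Ancestors of 56a6: {10e0, 56a6, d1bb, e7c1}.
Ancestors of ecdc: {10e0, e7c1, ecdc}.
Common ancestors: {10e0, e7c1}.
Among these, 10e0 is not an ancestor of any other common ancestor — it is the merge base.

10e0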